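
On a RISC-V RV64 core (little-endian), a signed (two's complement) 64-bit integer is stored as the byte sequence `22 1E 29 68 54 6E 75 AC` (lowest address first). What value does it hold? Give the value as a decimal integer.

-6019784018106966494

In little-endian order the low byte comes first in memory.
Reassemble most-significant byte first: AC 75 6E 54 68 29 1E 22 → 0xAC756E5468291E22.
Top bit is set, so as a signed 64-bit value this is 0xAC756E5468291E22 − 2^64 = -6019784018106966494.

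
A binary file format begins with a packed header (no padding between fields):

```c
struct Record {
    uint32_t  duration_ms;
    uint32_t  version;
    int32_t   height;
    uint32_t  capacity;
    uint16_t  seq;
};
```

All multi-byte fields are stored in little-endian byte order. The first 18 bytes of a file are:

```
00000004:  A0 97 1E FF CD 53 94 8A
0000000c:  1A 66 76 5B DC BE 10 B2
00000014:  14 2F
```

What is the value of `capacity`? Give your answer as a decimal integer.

`capacity` follows `duration_ms` (4 B), `version` (4 B), `height` (4 B), so it starts at offset 4 + 4 + 4 = 12 and occupies 4 bytes.
Bytes at offsets 12..15: DC BE 10 B2.
Little-endian stores the least-significant byte at the lowest address.
Reassemble most-significant byte first: B2 10 BE DC → 0xB210BEDC.
0xB210BEDC = 2987441884.

2987441884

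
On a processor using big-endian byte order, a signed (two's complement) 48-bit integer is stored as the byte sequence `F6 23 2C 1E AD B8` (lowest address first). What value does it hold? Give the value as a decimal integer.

-10844052214344

Big-endian: lowest address holds the most-significant byte.
The bytes are already most-significant first: 0xF6232C1EADB8.
Top bit is set, so as a signed 48-bit value this is 0xF6232C1EADB8 − 2^48 = -10844052214344.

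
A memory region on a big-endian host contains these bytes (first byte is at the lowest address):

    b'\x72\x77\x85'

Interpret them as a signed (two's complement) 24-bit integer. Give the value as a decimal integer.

Big-endian stores the most-significant byte at the lowest address.
The bytes are already most-significant first: 0x727785.
0x727785 = 7501701.

7501701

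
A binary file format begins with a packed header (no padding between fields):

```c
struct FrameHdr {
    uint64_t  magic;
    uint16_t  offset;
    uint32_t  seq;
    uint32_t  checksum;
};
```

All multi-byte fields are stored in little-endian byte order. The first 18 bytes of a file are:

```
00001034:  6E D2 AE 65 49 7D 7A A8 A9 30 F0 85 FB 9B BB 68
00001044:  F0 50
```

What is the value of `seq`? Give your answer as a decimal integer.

`seq` follows `magic` (8 B), `offset` (2 B), so it starts at offset 8 + 2 = 10 and occupies 4 bytes.
Bytes at offsets 10..13: F0 85 FB 9B.
Little-endian: lowest address holds the least-significant byte.
Reassemble most-significant byte first: 9B FB 85 F0 → 0x9BFB85F0.
0x9BFB85F0 = 2616952304.

2616952304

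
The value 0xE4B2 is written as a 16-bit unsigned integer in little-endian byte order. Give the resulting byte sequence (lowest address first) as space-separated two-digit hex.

B2 E4

Split into bytes (most-significant first): E4 B2.
Little-endian: lowest address holds the least-significant byte.
So at ascending addresses the bytes are B2 E4.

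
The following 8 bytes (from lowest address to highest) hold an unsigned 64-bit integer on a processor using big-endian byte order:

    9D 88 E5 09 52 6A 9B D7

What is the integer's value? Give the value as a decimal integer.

11351574688987519959

In big-endian order the high byte comes first in memory.
The bytes are already most-significant first: 0x9D88E509526A9BD7.
0x9D88E509526A9BD7 = 11351574688987519959.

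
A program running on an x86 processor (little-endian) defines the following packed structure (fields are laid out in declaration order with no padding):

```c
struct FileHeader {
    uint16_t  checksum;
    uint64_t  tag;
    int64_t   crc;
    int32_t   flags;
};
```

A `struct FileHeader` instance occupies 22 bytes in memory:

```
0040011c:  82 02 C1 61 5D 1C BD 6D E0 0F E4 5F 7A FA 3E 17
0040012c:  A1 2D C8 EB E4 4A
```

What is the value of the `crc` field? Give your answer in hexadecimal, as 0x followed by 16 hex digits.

`crc` follows `checksum` (2 B), `tag` (8 B), so it starts at offset 2 + 8 = 10 and occupies 8 bytes.
Bytes at offsets 10..17: E4 5F 7A FA 3E 17 A1 2D.
Little-endian stores the least-significant byte at the lowest address.
Reassemble most-significant byte first: 2D A1 17 3E FA 7A 5F E4 → 0x2DA1173EFA7A5FE4.

0x2DA1173EFA7A5FE4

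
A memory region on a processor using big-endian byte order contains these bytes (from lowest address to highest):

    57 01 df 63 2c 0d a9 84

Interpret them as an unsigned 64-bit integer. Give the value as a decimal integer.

6269537773310290308

Big-endian: lowest address holds the most-significant byte.
The bytes are already most-significant first: 0x5701DF632C0DA984.
0x5701DF632C0DA984 = 6269537773310290308.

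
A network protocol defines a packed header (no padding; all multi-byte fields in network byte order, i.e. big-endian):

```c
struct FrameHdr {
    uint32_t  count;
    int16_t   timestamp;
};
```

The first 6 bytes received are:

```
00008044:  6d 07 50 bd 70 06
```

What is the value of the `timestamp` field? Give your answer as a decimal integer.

`timestamp` follows `count` (4 bytes), so it starts at byte offset 4 and occupies 2 bytes.
Bytes at offsets 4..5: 70 06.
Big-endian: lowest address holds the most-significant byte.
The bytes are already most-significant first: 0x7006.
0x7006 = 28678.

28678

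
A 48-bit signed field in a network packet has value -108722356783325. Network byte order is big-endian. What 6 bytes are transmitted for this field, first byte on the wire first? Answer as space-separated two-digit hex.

9D 1E 1A 8B 77 23

Two's complement of -108722356783325 in 48 bits: 108722356783325 = 0x62E1E57488DD; invert → 0x9D1E1A8B7722; add 1 → 0x9D1E1A8B7723.
Split into bytes (most-significant first): 9D 1E 1A 8B 77 23.
In big-endian order the high byte comes first in memory.
So the memory order matches the most-significant-first order: 9D 1E 1A 8B 77 23.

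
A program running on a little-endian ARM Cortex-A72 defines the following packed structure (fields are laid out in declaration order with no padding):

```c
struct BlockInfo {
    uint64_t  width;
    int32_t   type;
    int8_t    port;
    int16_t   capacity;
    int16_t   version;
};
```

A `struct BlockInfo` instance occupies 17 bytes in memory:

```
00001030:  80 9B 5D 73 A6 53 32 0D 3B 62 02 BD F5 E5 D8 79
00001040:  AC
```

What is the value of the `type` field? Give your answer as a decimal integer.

`type` follows `width` (8 bytes), so it starts at byte offset 8 and occupies 4 bytes.
Bytes at offsets 8..11: 3B 62 02 BD.
Little-endian stores the least-significant byte at the lowest address.
Reassemble most-significant byte first: BD 02 62 3B → 0xBD02623B.
Top bit is set, so as a signed 32-bit value this is 0xBD02623B − 2^32 = -1123917253.

-1123917253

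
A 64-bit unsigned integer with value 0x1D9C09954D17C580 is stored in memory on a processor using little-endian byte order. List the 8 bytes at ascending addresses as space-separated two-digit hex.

80 C5 17 4D 95 09 9C 1D

Split into bytes (most-significant first): 1D 9C 09 95 4D 17 C5 80.
Little-endian: lowest address holds the least-significant byte.
So at ascending addresses the bytes are 80 C5 17 4D 95 09 9C 1D.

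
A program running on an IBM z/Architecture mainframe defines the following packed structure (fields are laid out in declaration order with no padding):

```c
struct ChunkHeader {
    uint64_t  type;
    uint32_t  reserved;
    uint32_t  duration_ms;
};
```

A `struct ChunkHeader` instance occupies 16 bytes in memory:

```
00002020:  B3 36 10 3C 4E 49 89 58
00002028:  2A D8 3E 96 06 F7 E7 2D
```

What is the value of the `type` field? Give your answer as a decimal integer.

`type` is the first field, at byte offset 0, occupying 8 bytes.
Bytes at offsets 0..7: B3 36 10 3C 4E 49 89 58.
Big-endian: lowest address holds the most-significant byte.
The bytes are already most-significant first: 0xB336103C4E498958.
0xB336103C4E498958 = 12913526832729000280.

12913526832729000280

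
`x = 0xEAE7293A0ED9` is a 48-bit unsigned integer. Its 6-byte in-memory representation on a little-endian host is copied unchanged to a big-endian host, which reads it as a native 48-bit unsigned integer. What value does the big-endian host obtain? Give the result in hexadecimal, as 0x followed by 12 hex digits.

0xD90E3A29E7EA

Stored little-endian, the bytes at ascending addresses are D9 0E 3A 29 E7 EA.
Read back as big-endian, the last byte is least significant, giving 0xD90E3A29E7EA.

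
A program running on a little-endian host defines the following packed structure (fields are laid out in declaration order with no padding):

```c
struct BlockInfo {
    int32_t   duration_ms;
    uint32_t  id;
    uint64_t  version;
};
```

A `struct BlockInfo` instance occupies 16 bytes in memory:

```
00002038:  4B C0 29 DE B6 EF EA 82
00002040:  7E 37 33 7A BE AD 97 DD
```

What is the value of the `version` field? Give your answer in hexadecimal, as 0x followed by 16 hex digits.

0xDD97ADBE7A33377E

`version` follows `duration_ms` (4 B), `id` (4 B), so it starts at offset 4 + 4 = 8 and occupies 8 bytes.
Bytes at offsets 8..15: 7E 37 33 7A BE AD 97 DD.
Little-endian stores the least-significant byte at the lowest address.
Reassemble most-significant byte first: DD 97 AD BE 7A 33 37 7E → 0xDD97ADBE7A33377E.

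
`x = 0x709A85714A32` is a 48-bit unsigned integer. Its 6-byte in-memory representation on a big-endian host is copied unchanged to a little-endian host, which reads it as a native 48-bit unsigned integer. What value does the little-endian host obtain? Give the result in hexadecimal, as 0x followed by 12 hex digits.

0x324A71859A70

Stored big-endian, the bytes at ascending addresses are 70 9A 85 71 4A 32.
Read back as little-endian, the first byte is least significant, giving 0x324A71859A70.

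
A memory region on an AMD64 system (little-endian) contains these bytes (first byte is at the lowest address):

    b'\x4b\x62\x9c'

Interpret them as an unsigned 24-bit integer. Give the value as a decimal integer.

10248779

In little-endian order the low byte comes first in memory.
Reassemble most-significant byte first: 9C 62 4B → 0x9C624B.
0x9C624B = 10248779.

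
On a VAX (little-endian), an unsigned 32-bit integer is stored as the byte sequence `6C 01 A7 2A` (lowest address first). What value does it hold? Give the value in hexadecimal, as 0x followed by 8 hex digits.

0x2AA7016C

Little-endian stores the least-significant byte at the lowest address.
Reassemble most-significant byte first: 2A A7 01 6C → 0x2AA7016C.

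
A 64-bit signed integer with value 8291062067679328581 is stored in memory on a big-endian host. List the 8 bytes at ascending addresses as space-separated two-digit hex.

8291062067679328581 in hexadecimal, padded to 64 bits, is 0x730FC505CABDF945.
Split into bytes (most-significant first): 73 0F C5 05 CA BD F9 45.
Big-endian: lowest address holds the most-significant byte.
So the memory order matches the most-significant-first order: 73 0F C5 05 CA BD F9 45.

73 0F C5 05 CA BD F9 45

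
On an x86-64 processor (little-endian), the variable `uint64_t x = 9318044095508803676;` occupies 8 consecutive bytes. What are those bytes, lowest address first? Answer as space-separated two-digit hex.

9318044095508803676 in hexadecimal, padded to 64 bits, is 0x815057BC5A3A705C.
Split into bytes (most-significant first): 81 50 57 BC 5A 3A 70 5C.
Little-endian stores the least-significant byte at the lowest address.
So at ascending addresses the bytes are 5C 70 3A 5A BC 57 50 81.

5C 70 3A 5A BC 57 50 81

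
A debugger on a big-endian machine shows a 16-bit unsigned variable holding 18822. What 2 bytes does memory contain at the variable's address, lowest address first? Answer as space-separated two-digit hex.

49 86

18822 in hexadecimal, padded to 16 bits, is 0x4986.
Split into bytes (most-significant first): 49 86.
Big-endian: lowest address holds the most-significant byte.
So the memory order matches the most-significant-first order: 49 86.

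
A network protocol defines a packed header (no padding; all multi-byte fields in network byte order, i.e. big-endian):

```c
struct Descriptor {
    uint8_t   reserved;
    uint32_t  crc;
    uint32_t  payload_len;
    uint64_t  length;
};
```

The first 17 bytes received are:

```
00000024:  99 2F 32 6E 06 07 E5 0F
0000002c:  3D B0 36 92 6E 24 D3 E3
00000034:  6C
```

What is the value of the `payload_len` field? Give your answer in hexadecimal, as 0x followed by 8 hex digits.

0x07E50F3D

`payload_len` follows `reserved` (1 B), `crc` (4 B), so it starts at offset 1 + 4 = 5 and occupies 4 bytes.
Bytes at offsets 5..8: 07 E5 0F 3D.
Big-endian stores the most-significant byte at the lowest address.
The bytes are already most-significant first: 0x07E50F3D.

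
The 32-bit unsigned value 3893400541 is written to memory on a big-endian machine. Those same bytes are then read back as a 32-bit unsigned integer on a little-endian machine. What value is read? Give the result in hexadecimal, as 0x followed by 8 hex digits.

0xDD9310E8

3893400541 in 32-bit hexadecimal is 0xE81093DD.
Stored big-endian, the bytes at ascending addresses are E8 10 93 DD.
Read back as little-endian, the first byte is least significant, giving 0xDD9310E8.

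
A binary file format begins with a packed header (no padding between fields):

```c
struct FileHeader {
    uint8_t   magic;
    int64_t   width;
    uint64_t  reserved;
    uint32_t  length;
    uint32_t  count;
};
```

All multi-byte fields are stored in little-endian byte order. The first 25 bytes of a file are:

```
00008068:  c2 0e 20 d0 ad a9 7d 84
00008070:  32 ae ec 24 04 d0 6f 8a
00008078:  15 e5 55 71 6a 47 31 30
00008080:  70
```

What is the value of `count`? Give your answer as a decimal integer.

1882206535

`count` follows `magic` (1 B), `width` (8 B), `reserved` (8 B), `length` (4 B), so it starts at offset 1 + 8 + 8 + 4 = 21 and occupies 4 bytes.
Bytes at offsets 21..24: 47 31 30 70.
In little-endian order the low byte comes first in memory.
Reassemble most-significant byte first: 70 30 31 47 → 0x70303147.
0x70303147 = 1882206535.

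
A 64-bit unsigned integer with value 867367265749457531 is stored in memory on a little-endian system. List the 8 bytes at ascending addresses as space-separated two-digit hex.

7B 5A CC C4 EE 81 09 0C

867367265749457531 in hexadecimal, padded to 64 bits, is 0x0C0981EEC4CC5A7B.
Split into bytes (most-significant first): 0C 09 81 EE C4 CC 5A 7B.
Little-endian stores the least-significant byte at the lowest address.
So at ascending addresses the bytes are 7B 5A CC C4 EE 81 09 0C.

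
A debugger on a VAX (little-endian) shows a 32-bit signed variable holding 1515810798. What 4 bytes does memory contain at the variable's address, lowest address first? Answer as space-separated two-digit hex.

EE 6F 59 5A

1515810798 in hexadecimal, padded to 32 bits, is 0x5A596FEE.
Split into bytes (most-significant first): 5A 59 6F EE.
Little-endian stores the least-significant byte at the lowest address.
So at ascending addresses the bytes are EE 6F 59 5A.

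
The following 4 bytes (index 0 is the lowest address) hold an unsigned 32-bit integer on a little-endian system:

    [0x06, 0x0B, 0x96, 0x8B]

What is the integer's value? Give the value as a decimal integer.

In little-endian order the low byte comes first in memory.
Reassemble most-significant byte first: 8B 96 0B 06 → 0x8B960B06.
0x8B960B06 = 2341866246.

2341866246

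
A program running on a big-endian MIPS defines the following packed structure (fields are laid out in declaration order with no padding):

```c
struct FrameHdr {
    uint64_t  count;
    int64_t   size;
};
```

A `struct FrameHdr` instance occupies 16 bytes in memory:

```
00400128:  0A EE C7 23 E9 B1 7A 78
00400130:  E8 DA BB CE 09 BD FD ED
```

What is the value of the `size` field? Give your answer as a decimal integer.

-1667814218386244115

`size` follows `count` (8 bytes), so it starts at byte offset 8 and occupies 8 bytes.
Bytes at offsets 8..15: E8 DA BB CE 09 BD FD ED.
In big-endian order the high byte comes first in memory.
The bytes are already most-significant first: 0xE8DABBCE09BDFDED.
Top bit is set, so as a signed 64-bit value this is 0xE8DABBCE09BDFDED − 2^64 = -1667814218386244115.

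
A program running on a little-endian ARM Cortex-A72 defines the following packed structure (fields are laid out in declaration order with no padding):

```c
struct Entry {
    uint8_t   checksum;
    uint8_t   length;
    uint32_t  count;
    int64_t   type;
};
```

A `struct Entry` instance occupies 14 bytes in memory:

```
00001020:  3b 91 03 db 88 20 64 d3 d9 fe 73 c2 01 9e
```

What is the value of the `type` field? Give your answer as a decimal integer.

-7061148937287511196

`type` follows `checksum` (1 B), `length` (1 B), `count` (4 B), so it starts at offset 1 + 1 + 4 = 6 and occupies 8 bytes.
Bytes at offsets 6..13: 64 D3 D9 FE 73 C2 01 9E.
Little-endian stores the least-significant byte at the lowest address.
Reassemble most-significant byte first: 9E 01 C2 73 FE D9 D3 64 → 0x9E01C273FED9D364.
Top bit is set, so as a signed 64-bit value this is 0x9E01C273FED9D364 − 2^64 = -7061148937287511196.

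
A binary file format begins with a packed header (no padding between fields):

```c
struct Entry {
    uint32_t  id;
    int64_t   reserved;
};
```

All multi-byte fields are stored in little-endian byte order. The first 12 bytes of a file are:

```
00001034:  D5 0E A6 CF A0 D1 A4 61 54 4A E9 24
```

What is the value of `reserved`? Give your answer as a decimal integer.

2659738781214888352

`reserved` follows `id` (4 bytes), so it starts at byte offset 4 and occupies 8 bytes.
Bytes at offsets 4..11: A0 D1 A4 61 54 4A E9 24.
In little-endian order the low byte comes first in memory.
Reassemble most-significant byte first: 24 E9 4A 54 61 A4 D1 A0 → 0x24E94A5461A4D1A0.
0x24E94A5461A4D1A0 = 2659738781214888352.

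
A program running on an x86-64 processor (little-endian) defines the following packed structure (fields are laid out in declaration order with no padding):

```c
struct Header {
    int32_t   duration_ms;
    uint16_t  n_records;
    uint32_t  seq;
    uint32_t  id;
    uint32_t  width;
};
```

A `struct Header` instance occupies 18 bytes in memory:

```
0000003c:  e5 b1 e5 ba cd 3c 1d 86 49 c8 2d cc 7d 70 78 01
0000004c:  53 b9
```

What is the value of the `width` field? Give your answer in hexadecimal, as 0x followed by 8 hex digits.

`width` follows `duration_ms` (4 B), `n_records` (2 B), `seq` (4 B), `id` (4 B), so it starts at offset 4 + 2 + 4 + 4 = 14 and occupies 4 bytes.
Bytes at offsets 14..17: 78 01 53 B9.
Little-endian stores the least-significant byte at the lowest address.
Reassemble most-significant byte first: B9 53 01 78 → 0xB9530178.

0xB9530178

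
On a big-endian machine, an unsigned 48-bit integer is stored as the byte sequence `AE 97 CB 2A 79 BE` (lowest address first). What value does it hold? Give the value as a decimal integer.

In big-endian order the high byte comes first in memory.
The bytes are already most-significant first: 0xAE97CB2A79BE.
0xAE97CB2A79BE = 191966971853246.

191966971853246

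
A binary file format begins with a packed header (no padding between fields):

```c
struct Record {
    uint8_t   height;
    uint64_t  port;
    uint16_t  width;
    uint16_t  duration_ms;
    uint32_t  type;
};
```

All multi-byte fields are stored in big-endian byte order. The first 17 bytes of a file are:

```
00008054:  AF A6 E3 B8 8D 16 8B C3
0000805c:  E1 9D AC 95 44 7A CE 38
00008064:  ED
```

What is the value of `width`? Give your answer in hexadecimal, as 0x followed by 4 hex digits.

`width` follows `height` (1 B), `port` (8 B), so it starts at offset 1 + 8 = 9 and occupies 2 bytes.
Bytes at offsets 9..10: 9D AC.
In big-endian order the high byte comes first in memory.
The bytes are already most-significant first: 0x9DAC.

0x9DAC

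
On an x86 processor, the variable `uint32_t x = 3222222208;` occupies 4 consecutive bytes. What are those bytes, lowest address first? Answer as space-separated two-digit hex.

3222222208 in hexadecimal, padded to 32 bits, is 0xC00F3580.
Split into bytes (most-significant first): C0 0F 35 80.
Little-endian stores the least-significant byte at the lowest address.
So at ascending addresses the bytes are 80 35 0F C0.

80 35 0F C0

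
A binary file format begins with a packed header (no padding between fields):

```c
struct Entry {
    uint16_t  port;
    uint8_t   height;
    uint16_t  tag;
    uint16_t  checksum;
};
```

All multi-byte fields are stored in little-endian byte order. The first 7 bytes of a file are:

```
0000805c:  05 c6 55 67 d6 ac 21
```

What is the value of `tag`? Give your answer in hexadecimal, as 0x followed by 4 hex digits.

`tag` follows `port` (2 B), `height` (1 B), so it starts at offset 2 + 1 = 3 and occupies 2 bytes.
Bytes at offsets 3..4: 67 D6.
Little-endian: lowest address holds the least-significant byte.
Reassemble most-significant byte first: D6 67 → 0xD667.

0xD667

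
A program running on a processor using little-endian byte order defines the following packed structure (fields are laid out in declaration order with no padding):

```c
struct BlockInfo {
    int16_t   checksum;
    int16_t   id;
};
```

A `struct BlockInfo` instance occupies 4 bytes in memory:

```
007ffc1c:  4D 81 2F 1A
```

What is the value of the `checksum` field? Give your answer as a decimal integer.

-32435

`checksum` is the first field, at byte offset 0, occupying 2 bytes.
Bytes at offsets 0..1: 4D 81.
Little-endian: lowest address holds the least-significant byte.
Reassemble most-significant byte first: 81 4D → 0x814D.
Top bit is set, so as a signed 16-bit value this is 0x814D − 2^16 = -32435.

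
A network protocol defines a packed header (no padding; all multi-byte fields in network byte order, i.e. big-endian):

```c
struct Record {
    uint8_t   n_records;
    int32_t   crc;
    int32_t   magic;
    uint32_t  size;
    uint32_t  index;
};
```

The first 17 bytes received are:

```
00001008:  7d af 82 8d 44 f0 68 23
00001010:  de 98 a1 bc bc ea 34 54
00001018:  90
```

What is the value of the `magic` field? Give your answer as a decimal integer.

`magic` follows `n_records` (1 B), `crc` (4 B), so it starts at offset 1 + 4 = 5 and occupies 4 bytes.
Bytes at offsets 5..8: F0 68 23 DE.
Big-endian: lowest address holds the most-significant byte.
The bytes are already most-significant first: 0xF06823DE.
Top bit is set, so as a signed 32-bit value this is 0xF06823DE − 2^32 = -261610530.

-261610530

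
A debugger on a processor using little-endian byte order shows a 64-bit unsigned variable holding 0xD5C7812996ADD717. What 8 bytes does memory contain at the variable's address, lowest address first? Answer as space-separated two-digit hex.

17 D7 AD 96 29 81 C7 D5

Split into bytes (most-significant first): D5 C7 81 29 96 AD D7 17.
In little-endian order the low byte comes first in memory.
So at ascending addresses the bytes are 17 D7 AD 96 29 81 C7 D5.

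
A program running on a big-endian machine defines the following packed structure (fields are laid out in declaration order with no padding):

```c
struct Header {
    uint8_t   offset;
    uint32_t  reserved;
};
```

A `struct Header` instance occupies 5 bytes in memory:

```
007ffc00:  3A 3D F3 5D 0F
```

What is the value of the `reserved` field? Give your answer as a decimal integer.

1039359247

`reserved` follows `offset` (1 byte), so it starts at byte offset 1 and occupies 4 bytes.
Bytes at offsets 1..4: 3D F3 5D 0F.
In big-endian order the high byte comes first in memory.
The bytes are already most-significant first: 0x3DF35D0F.
0x3DF35D0F = 1039359247.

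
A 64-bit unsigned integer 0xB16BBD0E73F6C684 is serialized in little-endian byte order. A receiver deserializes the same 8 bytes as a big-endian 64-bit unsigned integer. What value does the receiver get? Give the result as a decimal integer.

Stored little-endian, the bytes at ascending addresses are 84 C6 F6 73 0E BD 6B B1.
Read back as big-endian, the last byte is least significant, giving 0x84C6F6730EBD6BB1.
0x84C6F6730EBD6BB1 = 9567605432424164273.

9567605432424164273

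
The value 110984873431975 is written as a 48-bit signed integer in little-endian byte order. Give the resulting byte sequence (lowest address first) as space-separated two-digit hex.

A7 D3 F4 AD F0 64

110984873431975 in hexadecimal, padded to 48 bits, is 0x64F0ADF4D3A7.
Split into bytes (most-significant first): 64 F0 AD F4 D3 A7.
In little-endian order the low byte comes first in memory.
So at ascending addresses the bytes are A7 D3 F4 AD F0 64.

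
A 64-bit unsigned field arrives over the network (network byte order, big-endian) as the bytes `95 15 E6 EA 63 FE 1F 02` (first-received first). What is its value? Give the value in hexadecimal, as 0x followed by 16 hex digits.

0x9515E6EA63FE1F02

Big-endian: lowest address holds the most-significant byte.
The bytes are already most-significant first: 0x9515E6EA63FE1F02.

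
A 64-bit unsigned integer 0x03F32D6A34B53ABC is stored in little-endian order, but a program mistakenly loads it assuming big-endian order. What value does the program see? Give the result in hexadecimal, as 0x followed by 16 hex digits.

0xBC3AB5346A2DF303

Stored little-endian, the bytes at ascending addresses are BC 3A B5 34 6A 2D F3 03.
Read back as big-endian, the last byte is least significant, giving 0xBC3AB5346A2DF303.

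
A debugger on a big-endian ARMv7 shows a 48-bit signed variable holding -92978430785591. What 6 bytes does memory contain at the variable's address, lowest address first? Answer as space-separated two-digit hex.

AB 6F C5 A9 47 C9

Two's complement of -92978430785591 in 48 bits: 92978430785591 = 0x54903A56B837; invert → 0xAB6FC5A947C8; add 1 → 0xAB6FC5A947C9.
Split into bytes (most-significant first): AB 6F C5 A9 47 C9.
In big-endian order the high byte comes first in memory.
So the memory order matches the most-significant-first order: AB 6F C5 A9 47 C9.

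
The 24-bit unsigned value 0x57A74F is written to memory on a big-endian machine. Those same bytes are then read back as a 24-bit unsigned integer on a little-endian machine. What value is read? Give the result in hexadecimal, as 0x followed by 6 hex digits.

Stored big-endian, the bytes at ascending addresses are 57 A7 4F.
Read back as little-endian, the first byte is least significant, giving 0x4FA757.

0x4FA757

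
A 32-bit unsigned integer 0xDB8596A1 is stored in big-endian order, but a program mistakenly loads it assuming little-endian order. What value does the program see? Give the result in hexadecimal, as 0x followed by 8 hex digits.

Stored big-endian, the bytes at ascending addresses are DB 85 96 A1.
Read back as little-endian, the first byte is least significant, giving 0xA19685DB.

0xA19685DB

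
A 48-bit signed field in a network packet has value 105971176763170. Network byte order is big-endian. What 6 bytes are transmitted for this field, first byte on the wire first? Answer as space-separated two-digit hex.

60 61 56 58 EF 22

105971176763170 in hexadecimal, padded to 48 bits, is 0x60615658EF22.
Split into bytes (most-significant first): 60 61 56 58 EF 22.
In big-endian order the high byte comes first in memory.
So the memory order matches the most-significant-first order: 60 61 56 58 EF 22.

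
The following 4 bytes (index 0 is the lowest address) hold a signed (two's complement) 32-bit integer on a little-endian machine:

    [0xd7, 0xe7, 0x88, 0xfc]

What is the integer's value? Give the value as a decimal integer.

-58136617

Little-endian: lowest address holds the least-significant byte.
Reassemble most-significant byte first: FC 88 E7 D7 → 0xFC88E7D7.
Top bit is set, so as a signed 32-bit value this is 0xFC88E7D7 − 2^32 = -58136617.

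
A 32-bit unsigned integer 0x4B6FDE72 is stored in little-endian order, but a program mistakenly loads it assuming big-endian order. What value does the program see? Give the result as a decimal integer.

Stored little-endian, the bytes at ascending addresses are 72 DE 6F 4B.
Read back as big-endian, the last byte is least significant, giving 0x72DE6F4B.
0x72DE6F4B = 1927180107.

1927180107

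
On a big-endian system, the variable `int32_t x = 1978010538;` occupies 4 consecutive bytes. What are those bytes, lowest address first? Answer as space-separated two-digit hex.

75 E6 0B AA

1978010538 in hexadecimal, padded to 32 bits, is 0x75E60BAA.
Split into bytes (most-significant first): 75 E6 0B AA.
Big-endian: lowest address holds the most-significant byte.
So the memory order matches the most-significant-first order: 75 E6 0B AA.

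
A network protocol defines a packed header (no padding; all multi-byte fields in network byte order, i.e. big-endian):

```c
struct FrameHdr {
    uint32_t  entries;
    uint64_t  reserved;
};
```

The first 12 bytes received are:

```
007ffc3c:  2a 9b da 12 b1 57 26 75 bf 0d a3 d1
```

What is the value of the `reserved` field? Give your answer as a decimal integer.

12778724754845443025

`reserved` follows `entries` (4 bytes), so it starts at byte offset 4 and occupies 8 bytes.
Bytes at offsets 4..11: B1 57 26 75 BF 0D A3 D1.
In big-endian order the high byte comes first in memory.
The bytes are already most-significant first: 0xB1572675BF0DA3D1.
0xB1572675BF0DA3D1 = 12778724754845443025.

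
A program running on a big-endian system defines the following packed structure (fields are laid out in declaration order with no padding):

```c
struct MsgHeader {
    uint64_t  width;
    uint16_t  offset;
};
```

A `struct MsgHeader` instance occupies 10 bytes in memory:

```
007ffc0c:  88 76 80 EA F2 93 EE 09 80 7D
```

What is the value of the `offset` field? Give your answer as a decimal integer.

32893

`offset` follows `width` (8 bytes), so it starts at byte offset 8 and occupies 2 bytes.
Bytes at offsets 8..9: 80 7D.
Big-endian: lowest address holds the most-significant byte.
The bytes are already most-significant first: 0x807D.
0x807D = 32893.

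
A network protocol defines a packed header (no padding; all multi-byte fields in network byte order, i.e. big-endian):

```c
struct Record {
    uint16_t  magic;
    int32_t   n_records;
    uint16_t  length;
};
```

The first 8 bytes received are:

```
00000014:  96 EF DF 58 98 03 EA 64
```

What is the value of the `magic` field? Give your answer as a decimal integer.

`magic` is the first field, at byte offset 0, occupying 2 bytes.
Bytes at offsets 0..1: 96 EF.
Big-endian stores the most-significant byte at the lowest address.
The bytes are already most-significant first: 0x96EF.
0x96EF = 38639.

38639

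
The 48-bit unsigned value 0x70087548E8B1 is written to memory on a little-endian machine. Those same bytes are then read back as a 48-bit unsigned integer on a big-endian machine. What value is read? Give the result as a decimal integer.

195611206158448

Stored little-endian, the bytes at ascending addresses are B1 E8 48 75 08 70.
Read back as big-endian, the last byte is least significant, giving 0xB1E848750870.
0xB1E848750870 = 195611206158448.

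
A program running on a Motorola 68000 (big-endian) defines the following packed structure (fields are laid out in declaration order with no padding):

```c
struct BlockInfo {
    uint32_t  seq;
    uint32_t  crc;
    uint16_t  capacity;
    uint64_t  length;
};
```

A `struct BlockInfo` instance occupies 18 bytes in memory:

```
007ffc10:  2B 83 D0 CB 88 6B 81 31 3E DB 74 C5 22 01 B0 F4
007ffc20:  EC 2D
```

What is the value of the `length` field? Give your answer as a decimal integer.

8414168869470792749

`length` follows `seq` (4 B), `crc` (4 B), `capacity` (2 B), so it starts at offset 4 + 4 + 2 = 10 and occupies 8 bytes.
Bytes at offsets 10..17: 74 C5 22 01 B0 F4 EC 2D.
Big-endian: lowest address holds the most-significant byte.
The bytes are already most-significant first: 0x74C52201B0F4EC2D.
0x74C52201B0F4EC2D = 8414168869470792749.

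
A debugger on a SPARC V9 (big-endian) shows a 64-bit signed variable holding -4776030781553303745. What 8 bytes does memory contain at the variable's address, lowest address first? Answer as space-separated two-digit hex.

Two's complement of -4776030781553303745 in 64 bits: 4776030781553303745 = 0x4247DEB0FAD0E0C1; invert → 0xBDB8214F052F1F3E; add 1 → 0xBDB8214F052F1F3F.
Split into bytes (most-significant first): BD B8 21 4F 05 2F 1F 3F.
Big-endian: lowest address holds the most-significant byte.
So the memory order matches the most-significant-first order: BD B8 21 4F 05 2F 1F 3F.

BD B8 21 4F 05 2F 1F 3F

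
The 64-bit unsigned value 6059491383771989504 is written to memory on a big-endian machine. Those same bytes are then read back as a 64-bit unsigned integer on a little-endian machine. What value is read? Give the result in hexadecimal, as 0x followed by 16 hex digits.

0x000645194FA31754

6059491383771989504 in 64-bit hexadecimal is 0x5417A34F19450600.
Stored big-endian, the bytes at ascending addresses are 54 17 A3 4F 19 45 06 00.
Read back as little-endian, the first byte is least significant, giving 0x000645194FA31754.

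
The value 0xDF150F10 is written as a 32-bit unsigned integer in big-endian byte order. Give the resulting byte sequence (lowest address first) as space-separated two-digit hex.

DF 15 0F 10

Split into bytes (most-significant first): DF 15 0F 10.
In big-endian order the high byte comes first in memory.
So the memory order matches the most-significant-first order: DF 15 0F 10.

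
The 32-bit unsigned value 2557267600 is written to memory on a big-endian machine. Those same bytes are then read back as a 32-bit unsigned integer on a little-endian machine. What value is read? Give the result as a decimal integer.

2557267600 in 32-bit hexadecimal is 0x986CCE90.
Stored big-endian, the bytes at ascending addresses are 98 6C CE 90.
Read back as little-endian, the first byte is least significant, giving 0x90CE6C98.
0x90CE6C98 = 2429447320.

2429447320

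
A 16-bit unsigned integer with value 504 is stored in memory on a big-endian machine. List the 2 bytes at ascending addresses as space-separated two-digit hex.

01 F8

504 in hexadecimal, padded to 16 bits, is 0x01F8.
Split into bytes (most-significant first): 01 F8.
Big-endian stores the most-significant byte at the lowest address.
So the memory order matches the most-significant-first order: 01 F8.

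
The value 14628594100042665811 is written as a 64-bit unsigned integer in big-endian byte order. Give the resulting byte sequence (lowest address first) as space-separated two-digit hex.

CB 03 34 D4 10 6B 0F 53

14628594100042665811 in hexadecimal, padded to 64 bits, is 0xCB0334D4106B0F53.
Split into bytes (most-significant first): CB 03 34 D4 10 6B 0F 53.
In big-endian order the high byte comes first in memory.
So the memory order matches the most-significant-first order: CB 03 34 D4 10 6B 0F 53.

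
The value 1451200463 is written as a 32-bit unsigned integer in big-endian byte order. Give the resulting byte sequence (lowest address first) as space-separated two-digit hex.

1451200463 in hexadecimal, padded to 32 bits, is 0x567F8FCF.
Split into bytes (most-significant first): 56 7F 8F CF.
Big-endian stores the most-significant byte at the lowest address.
So the memory order matches the most-significant-first order: 56 7F 8F CF.

56 7F 8F CF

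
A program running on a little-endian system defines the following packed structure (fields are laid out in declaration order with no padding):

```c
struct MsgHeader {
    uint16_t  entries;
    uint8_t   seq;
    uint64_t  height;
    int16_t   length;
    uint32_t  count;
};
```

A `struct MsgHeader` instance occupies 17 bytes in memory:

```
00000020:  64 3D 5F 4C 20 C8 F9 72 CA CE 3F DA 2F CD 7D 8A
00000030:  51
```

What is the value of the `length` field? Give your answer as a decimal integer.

12250

`length` follows `entries` (2 B), `seq` (1 B), `height` (8 B), so it starts at offset 2 + 1 + 8 = 11 and occupies 2 bytes.
Bytes at offsets 11..12: DA 2F.
Little-endian stores the least-significant byte at the lowest address.
Reassemble most-significant byte first: 2F DA → 0x2FDA.
0x2FDA = 12250.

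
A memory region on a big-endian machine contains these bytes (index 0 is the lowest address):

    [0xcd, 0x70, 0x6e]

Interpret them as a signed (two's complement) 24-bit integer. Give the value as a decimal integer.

-3313554

Big-endian stores the most-significant byte at the lowest address.
The bytes are already most-significant first: 0xCD706E.
Top bit is set, so as a signed 24-bit value this is 0xCD706E − 2^24 = -3313554.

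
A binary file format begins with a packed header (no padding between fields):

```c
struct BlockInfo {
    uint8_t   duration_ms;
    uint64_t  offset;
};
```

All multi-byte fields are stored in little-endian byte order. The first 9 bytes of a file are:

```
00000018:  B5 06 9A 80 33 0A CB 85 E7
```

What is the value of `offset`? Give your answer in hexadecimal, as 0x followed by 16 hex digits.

0xE785CB0A33809A06

`offset` follows `duration_ms` (1 byte), so it starts at byte offset 1 and occupies 8 bytes.
Bytes at offsets 1..8: 06 9A 80 33 0A CB 85 E7.
Little-endian: lowest address holds the least-significant byte.
Reassemble most-significant byte first: E7 85 CB 0A 33 80 9A 06 → 0xE785CB0A33809A06.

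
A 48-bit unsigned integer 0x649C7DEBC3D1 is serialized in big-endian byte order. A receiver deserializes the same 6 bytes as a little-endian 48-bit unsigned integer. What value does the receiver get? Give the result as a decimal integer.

Stored big-endian, the bytes at ascending addresses are 64 9C 7D EB C3 D1.
Read back as little-endian, the first byte is least significant, giving 0xD1C3EB7D9C64.
0xD1C3EB7D9C64 = 230639399705700.

230639399705700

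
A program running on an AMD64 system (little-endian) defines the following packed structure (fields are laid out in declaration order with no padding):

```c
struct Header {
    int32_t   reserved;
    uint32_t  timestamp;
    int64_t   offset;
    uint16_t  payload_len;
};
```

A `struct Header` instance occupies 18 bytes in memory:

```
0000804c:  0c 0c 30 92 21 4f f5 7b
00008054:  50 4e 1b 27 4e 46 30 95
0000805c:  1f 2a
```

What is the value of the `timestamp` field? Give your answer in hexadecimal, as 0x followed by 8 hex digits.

0x7BF54F21

`timestamp` follows `reserved` (4 bytes), so it starts at byte offset 4 and occupies 4 bytes.
Bytes at offsets 4..7: 21 4F F5 7B.
Little-endian: lowest address holds the least-significant byte.
Reassemble most-significant byte first: 7B F5 4F 21 → 0x7BF54F21.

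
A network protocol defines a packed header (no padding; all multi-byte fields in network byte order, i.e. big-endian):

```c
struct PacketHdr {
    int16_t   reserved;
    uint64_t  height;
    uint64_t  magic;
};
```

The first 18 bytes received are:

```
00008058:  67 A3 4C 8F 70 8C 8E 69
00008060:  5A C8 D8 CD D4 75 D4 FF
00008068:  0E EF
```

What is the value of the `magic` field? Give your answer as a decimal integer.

15622376284967866095

`magic` follows `reserved` (2 B), `height` (8 B), so it starts at offset 2 + 8 = 10 and occupies 8 bytes.
Bytes at offsets 10..17: D8 CD D4 75 D4 FF 0E EF.
Big-endian: lowest address holds the most-significant byte.
The bytes are already most-significant first: 0xD8CDD475D4FF0EEF.
0xD8CDD475D4FF0EEF = 15622376284967866095.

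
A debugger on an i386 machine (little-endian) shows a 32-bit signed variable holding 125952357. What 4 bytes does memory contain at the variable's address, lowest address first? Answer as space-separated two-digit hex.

125952357 in hexadecimal, padded to 32 bits, is 0x0781E165.
Split into bytes (most-significant first): 07 81 E1 65.
In little-endian order the low byte comes first in memory.
So at ascending addresses the bytes are 65 E1 81 07.

65 E1 81 07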